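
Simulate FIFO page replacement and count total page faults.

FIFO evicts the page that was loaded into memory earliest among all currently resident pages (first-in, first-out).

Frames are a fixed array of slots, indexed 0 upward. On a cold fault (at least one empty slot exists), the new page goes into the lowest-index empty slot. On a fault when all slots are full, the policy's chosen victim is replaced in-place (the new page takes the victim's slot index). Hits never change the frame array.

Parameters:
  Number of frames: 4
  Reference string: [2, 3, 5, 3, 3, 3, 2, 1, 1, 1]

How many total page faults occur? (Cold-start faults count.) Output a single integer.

Answer: 4

Derivation:
Step 0: ref 2 → FAULT, frames=[2,-,-,-]
Step 1: ref 3 → FAULT, frames=[2,3,-,-]
Step 2: ref 5 → FAULT, frames=[2,3,5,-]
Step 3: ref 3 → HIT, frames=[2,3,5,-]
Step 4: ref 3 → HIT, frames=[2,3,5,-]
Step 5: ref 3 → HIT, frames=[2,3,5,-]
Step 6: ref 2 → HIT, frames=[2,3,5,-]
Step 7: ref 1 → FAULT, frames=[2,3,5,1]
Step 8: ref 1 → HIT, frames=[2,3,5,1]
Step 9: ref 1 → HIT, frames=[2,3,5,1]
Total faults: 4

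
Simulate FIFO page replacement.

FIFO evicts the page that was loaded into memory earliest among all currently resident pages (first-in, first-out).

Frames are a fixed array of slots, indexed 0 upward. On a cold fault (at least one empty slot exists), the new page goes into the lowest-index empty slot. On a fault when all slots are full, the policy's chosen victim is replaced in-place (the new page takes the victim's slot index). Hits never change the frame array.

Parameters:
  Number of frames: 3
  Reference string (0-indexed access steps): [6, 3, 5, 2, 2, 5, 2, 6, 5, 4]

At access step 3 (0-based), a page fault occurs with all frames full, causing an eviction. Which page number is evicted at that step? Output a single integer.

Step 0: ref 6 -> FAULT, frames=[6,-,-]
Step 1: ref 3 -> FAULT, frames=[6,3,-]
Step 2: ref 5 -> FAULT, frames=[6,3,5]
Step 3: ref 2 -> FAULT, evict 6, frames=[2,3,5]
At step 3: evicted page 6

Answer: 6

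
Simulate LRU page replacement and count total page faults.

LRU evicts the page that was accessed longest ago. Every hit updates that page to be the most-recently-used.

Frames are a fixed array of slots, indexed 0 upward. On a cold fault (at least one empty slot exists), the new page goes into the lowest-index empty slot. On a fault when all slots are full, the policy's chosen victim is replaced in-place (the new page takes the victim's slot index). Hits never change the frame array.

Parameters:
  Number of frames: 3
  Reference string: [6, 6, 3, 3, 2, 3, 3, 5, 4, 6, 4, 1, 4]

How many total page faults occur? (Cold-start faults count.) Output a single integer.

Step 0: ref 6 → FAULT, frames=[6,-,-]
Step 1: ref 6 → HIT, frames=[6,-,-]
Step 2: ref 3 → FAULT, frames=[6,3,-]
Step 3: ref 3 → HIT, frames=[6,3,-]
Step 4: ref 2 → FAULT, frames=[6,3,2]
Step 5: ref 3 → HIT, frames=[6,3,2]
Step 6: ref 3 → HIT, frames=[6,3,2]
Step 7: ref 5 → FAULT (evict 6), frames=[5,3,2]
Step 8: ref 4 → FAULT (evict 2), frames=[5,3,4]
Step 9: ref 6 → FAULT (evict 3), frames=[5,6,4]
Step 10: ref 4 → HIT, frames=[5,6,4]
Step 11: ref 1 → FAULT (evict 5), frames=[1,6,4]
Step 12: ref 4 → HIT, frames=[1,6,4]
Total faults: 7

Answer: 7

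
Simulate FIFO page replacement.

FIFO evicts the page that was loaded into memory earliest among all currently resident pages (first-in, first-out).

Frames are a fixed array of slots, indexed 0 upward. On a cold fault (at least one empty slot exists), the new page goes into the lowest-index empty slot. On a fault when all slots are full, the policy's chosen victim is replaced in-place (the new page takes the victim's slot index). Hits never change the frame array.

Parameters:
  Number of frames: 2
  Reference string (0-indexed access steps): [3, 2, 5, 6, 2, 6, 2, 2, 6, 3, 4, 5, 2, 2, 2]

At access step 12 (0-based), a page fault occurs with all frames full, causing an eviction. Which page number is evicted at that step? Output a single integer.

Answer: 4

Derivation:
Step 0: ref 3 -> FAULT, frames=[3,-]
Step 1: ref 2 -> FAULT, frames=[3,2]
Step 2: ref 5 -> FAULT, evict 3, frames=[5,2]
Step 3: ref 6 -> FAULT, evict 2, frames=[5,6]
Step 4: ref 2 -> FAULT, evict 5, frames=[2,6]
Step 5: ref 6 -> HIT, frames=[2,6]
Step 6: ref 2 -> HIT, frames=[2,6]
Step 7: ref 2 -> HIT, frames=[2,6]
Step 8: ref 6 -> HIT, frames=[2,6]
Step 9: ref 3 -> FAULT, evict 6, frames=[2,3]
Step 10: ref 4 -> FAULT, evict 2, frames=[4,3]
Step 11: ref 5 -> FAULT, evict 3, frames=[4,5]
Step 12: ref 2 -> FAULT, evict 4, frames=[2,5]
At step 12: evicted page 4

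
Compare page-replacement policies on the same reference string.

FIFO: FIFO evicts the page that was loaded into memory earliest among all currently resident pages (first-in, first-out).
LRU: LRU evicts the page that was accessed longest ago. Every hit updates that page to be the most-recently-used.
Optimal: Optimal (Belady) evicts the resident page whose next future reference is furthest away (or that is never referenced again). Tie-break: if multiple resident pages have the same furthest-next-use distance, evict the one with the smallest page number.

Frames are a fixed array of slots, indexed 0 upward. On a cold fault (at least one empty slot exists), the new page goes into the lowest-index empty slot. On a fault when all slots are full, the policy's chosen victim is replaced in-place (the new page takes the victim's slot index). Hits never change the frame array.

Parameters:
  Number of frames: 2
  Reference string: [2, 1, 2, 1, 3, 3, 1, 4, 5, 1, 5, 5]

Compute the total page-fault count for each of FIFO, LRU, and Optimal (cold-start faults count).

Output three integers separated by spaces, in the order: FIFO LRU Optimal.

--- FIFO ---
  step 0: ref 2 -> FAULT, frames=[2,-] (faults so far: 1)
  step 1: ref 1 -> FAULT, frames=[2,1] (faults so far: 2)
  step 2: ref 2 -> HIT, frames=[2,1] (faults so far: 2)
  step 3: ref 1 -> HIT, frames=[2,1] (faults so far: 2)
  step 4: ref 3 -> FAULT, evict 2, frames=[3,1] (faults so far: 3)
  step 5: ref 3 -> HIT, frames=[3,1] (faults so far: 3)
  step 6: ref 1 -> HIT, frames=[3,1] (faults so far: 3)
  step 7: ref 4 -> FAULT, evict 1, frames=[3,4] (faults so far: 4)
  step 8: ref 5 -> FAULT, evict 3, frames=[5,4] (faults so far: 5)
  step 9: ref 1 -> FAULT, evict 4, frames=[5,1] (faults so far: 6)
  step 10: ref 5 -> HIT, frames=[5,1] (faults so far: 6)
  step 11: ref 5 -> HIT, frames=[5,1] (faults so far: 6)
  FIFO total faults: 6
--- LRU ---
  step 0: ref 2 -> FAULT, frames=[2,-] (faults so far: 1)
  step 1: ref 1 -> FAULT, frames=[2,1] (faults so far: 2)
  step 2: ref 2 -> HIT, frames=[2,1] (faults so far: 2)
  step 3: ref 1 -> HIT, frames=[2,1] (faults so far: 2)
  step 4: ref 3 -> FAULT, evict 2, frames=[3,1] (faults so far: 3)
  step 5: ref 3 -> HIT, frames=[3,1] (faults so far: 3)
  step 6: ref 1 -> HIT, frames=[3,1] (faults so far: 3)
  step 7: ref 4 -> FAULT, evict 3, frames=[4,1] (faults so far: 4)
  step 8: ref 5 -> FAULT, evict 1, frames=[4,5] (faults so far: 5)
  step 9: ref 1 -> FAULT, evict 4, frames=[1,5] (faults so far: 6)
  step 10: ref 5 -> HIT, frames=[1,5] (faults so far: 6)
  step 11: ref 5 -> HIT, frames=[1,5] (faults so far: 6)
  LRU total faults: 6
--- Optimal ---
  step 0: ref 2 -> FAULT, frames=[2,-] (faults so far: 1)
  step 1: ref 1 -> FAULT, frames=[2,1] (faults so far: 2)
  step 2: ref 2 -> HIT, frames=[2,1] (faults so far: 2)
  step 3: ref 1 -> HIT, frames=[2,1] (faults so far: 2)
  step 4: ref 3 -> FAULT, evict 2, frames=[3,1] (faults so far: 3)
  step 5: ref 3 -> HIT, frames=[3,1] (faults so far: 3)
  step 6: ref 1 -> HIT, frames=[3,1] (faults so far: 3)
  step 7: ref 4 -> FAULT, evict 3, frames=[4,1] (faults so far: 4)
  step 8: ref 5 -> FAULT, evict 4, frames=[5,1] (faults so far: 5)
  step 9: ref 1 -> HIT, frames=[5,1] (faults so far: 5)
  step 10: ref 5 -> HIT, frames=[5,1] (faults so far: 5)
  step 11: ref 5 -> HIT, frames=[5,1] (faults so far: 5)
  Optimal total faults: 5

Answer: 6 6 5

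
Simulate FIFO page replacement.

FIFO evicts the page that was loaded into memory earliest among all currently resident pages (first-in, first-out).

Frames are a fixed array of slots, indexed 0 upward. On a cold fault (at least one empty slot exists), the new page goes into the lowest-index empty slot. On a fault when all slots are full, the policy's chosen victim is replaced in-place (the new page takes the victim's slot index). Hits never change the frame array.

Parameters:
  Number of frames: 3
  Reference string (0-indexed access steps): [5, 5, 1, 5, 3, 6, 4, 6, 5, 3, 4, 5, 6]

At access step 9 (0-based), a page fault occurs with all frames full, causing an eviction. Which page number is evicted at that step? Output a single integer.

Step 0: ref 5 -> FAULT, frames=[5,-,-]
Step 1: ref 5 -> HIT, frames=[5,-,-]
Step 2: ref 1 -> FAULT, frames=[5,1,-]
Step 3: ref 5 -> HIT, frames=[5,1,-]
Step 4: ref 3 -> FAULT, frames=[5,1,3]
Step 5: ref 6 -> FAULT, evict 5, frames=[6,1,3]
Step 6: ref 4 -> FAULT, evict 1, frames=[6,4,3]
Step 7: ref 6 -> HIT, frames=[6,4,3]
Step 8: ref 5 -> FAULT, evict 3, frames=[6,4,5]
Step 9: ref 3 -> FAULT, evict 6, frames=[3,4,5]
At step 9: evicted page 6

Answer: 6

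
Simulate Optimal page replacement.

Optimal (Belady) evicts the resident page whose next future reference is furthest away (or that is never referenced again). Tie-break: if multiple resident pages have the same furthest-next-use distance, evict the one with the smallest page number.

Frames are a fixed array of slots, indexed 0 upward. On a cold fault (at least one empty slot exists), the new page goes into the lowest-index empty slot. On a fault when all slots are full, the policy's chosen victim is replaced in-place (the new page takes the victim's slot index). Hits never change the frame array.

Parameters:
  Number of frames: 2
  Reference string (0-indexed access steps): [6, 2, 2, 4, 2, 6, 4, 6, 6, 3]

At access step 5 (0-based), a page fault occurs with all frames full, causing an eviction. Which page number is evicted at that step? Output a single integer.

Answer: 2

Derivation:
Step 0: ref 6 -> FAULT, frames=[6,-]
Step 1: ref 2 -> FAULT, frames=[6,2]
Step 2: ref 2 -> HIT, frames=[6,2]
Step 3: ref 4 -> FAULT, evict 6, frames=[4,2]
Step 4: ref 2 -> HIT, frames=[4,2]
Step 5: ref 6 -> FAULT, evict 2, frames=[4,6]
At step 5: evicted page 2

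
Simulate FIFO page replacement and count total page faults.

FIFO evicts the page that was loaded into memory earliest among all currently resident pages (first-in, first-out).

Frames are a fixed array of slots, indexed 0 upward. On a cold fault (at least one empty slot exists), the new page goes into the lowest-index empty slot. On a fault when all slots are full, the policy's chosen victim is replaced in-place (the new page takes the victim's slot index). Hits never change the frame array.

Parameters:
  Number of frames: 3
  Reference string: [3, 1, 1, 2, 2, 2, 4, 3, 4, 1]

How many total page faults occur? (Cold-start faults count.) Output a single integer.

Step 0: ref 3 → FAULT, frames=[3,-,-]
Step 1: ref 1 → FAULT, frames=[3,1,-]
Step 2: ref 1 → HIT, frames=[3,1,-]
Step 3: ref 2 → FAULT, frames=[3,1,2]
Step 4: ref 2 → HIT, frames=[3,1,2]
Step 5: ref 2 → HIT, frames=[3,1,2]
Step 6: ref 4 → FAULT (evict 3), frames=[4,1,2]
Step 7: ref 3 → FAULT (evict 1), frames=[4,3,2]
Step 8: ref 4 → HIT, frames=[4,3,2]
Step 9: ref 1 → FAULT (evict 2), frames=[4,3,1]
Total faults: 6

Answer: 6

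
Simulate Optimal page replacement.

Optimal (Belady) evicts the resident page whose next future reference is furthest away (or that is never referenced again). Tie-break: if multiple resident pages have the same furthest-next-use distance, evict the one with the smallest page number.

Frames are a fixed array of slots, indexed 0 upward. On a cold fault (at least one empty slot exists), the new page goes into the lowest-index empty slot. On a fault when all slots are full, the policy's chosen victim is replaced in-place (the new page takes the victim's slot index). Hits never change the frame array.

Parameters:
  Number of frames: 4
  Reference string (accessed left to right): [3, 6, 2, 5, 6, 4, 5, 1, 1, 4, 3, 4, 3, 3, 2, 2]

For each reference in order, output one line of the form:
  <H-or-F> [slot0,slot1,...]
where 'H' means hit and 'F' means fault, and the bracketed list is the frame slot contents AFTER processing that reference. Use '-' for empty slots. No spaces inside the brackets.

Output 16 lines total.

F [3,-,-,-]
F [3,6,-,-]
F [3,6,2,-]
F [3,6,2,5]
H [3,6,2,5]
F [3,4,2,5]
H [3,4,2,5]
F [3,4,2,1]
H [3,4,2,1]
H [3,4,2,1]
H [3,4,2,1]
H [3,4,2,1]
H [3,4,2,1]
H [3,4,2,1]
H [3,4,2,1]
H [3,4,2,1]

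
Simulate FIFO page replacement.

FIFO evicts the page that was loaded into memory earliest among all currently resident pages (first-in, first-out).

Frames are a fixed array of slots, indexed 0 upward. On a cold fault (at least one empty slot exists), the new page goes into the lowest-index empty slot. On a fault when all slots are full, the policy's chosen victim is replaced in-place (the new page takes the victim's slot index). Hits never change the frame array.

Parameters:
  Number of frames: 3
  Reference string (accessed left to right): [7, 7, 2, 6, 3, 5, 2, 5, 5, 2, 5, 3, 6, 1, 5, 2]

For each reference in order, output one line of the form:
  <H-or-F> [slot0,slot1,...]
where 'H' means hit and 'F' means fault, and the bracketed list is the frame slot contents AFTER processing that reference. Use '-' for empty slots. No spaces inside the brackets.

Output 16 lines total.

F [7,-,-]
H [7,-,-]
F [7,2,-]
F [7,2,6]
F [3,2,6]
F [3,5,6]
F [3,5,2]
H [3,5,2]
H [3,5,2]
H [3,5,2]
H [3,5,2]
H [3,5,2]
F [6,5,2]
F [6,1,2]
F [6,1,5]
F [2,1,5]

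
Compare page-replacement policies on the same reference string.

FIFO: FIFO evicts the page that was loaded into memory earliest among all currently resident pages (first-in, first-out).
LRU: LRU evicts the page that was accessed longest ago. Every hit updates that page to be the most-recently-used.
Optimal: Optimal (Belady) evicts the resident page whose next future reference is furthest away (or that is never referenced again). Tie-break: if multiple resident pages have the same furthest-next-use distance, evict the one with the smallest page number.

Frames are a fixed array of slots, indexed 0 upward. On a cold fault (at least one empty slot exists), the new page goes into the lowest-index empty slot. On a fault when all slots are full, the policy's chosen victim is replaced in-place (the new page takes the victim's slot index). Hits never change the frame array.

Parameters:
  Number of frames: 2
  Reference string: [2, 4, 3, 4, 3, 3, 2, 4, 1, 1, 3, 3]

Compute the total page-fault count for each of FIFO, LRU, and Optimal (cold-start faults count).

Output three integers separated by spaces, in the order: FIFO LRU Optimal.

Answer: 7 7 6

Derivation:
--- FIFO ---
  step 0: ref 2 -> FAULT, frames=[2,-] (faults so far: 1)
  step 1: ref 4 -> FAULT, frames=[2,4] (faults so far: 2)
  step 2: ref 3 -> FAULT, evict 2, frames=[3,4] (faults so far: 3)
  step 3: ref 4 -> HIT, frames=[3,4] (faults so far: 3)
  step 4: ref 3 -> HIT, frames=[3,4] (faults so far: 3)
  step 5: ref 3 -> HIT, frames=[3,4] (faults so far: 3)
  step 6: ref 2 -> FAULT, evict 4, frames=[3,2] (faults so far: 4)
  step 7: ref 4 -> FAULT, evict 3, frames=[4,2] (faults so far: 5)
  step 8: ref 1 -> FAULT, evict 2, frames=[4,1] (faults so far: 6)
  step 9: ref 1 -> HIT, frames=[4,1] (faults so far: 6)
  step 10: ref 3 -> FAULT, evict 4, frames=[3,1] (faults so far: 7)
  step 11: ref 3 -> HIT, frames=[3,1] (faults so far: 7)
  FIFO total faults: 7
--- LRU ---
  step 0: ref 2 -> FAULT, frames=[2,-] (faults so far: 1)
  step 1: ref 4 -> FAULT, frames=[2,4] (faults so far: 2)
  step 2: ref 3 -> FAULT, evict 2, frames=[3,4] (faults so far: 3)
  step 3: ref 4 -> HIT, frames=[3,4] (faults so far: 3)
  step 4: ref 3 -> HIT, frames=[3,4] (faults so far: 3)
  step 5: ref 3 -> HIT, frames=[3,4] (faults so far: 3)
  step 6: ref 2 -> FAULT, evict 4, frames=[3,2] (faults so far: 4)
  step 7: ref 4 -> FAULT, evict 3, frames=[4,2] (faults so far: 5)
  step 8: ref 1 -> FAULT, evict 2, frames=[4,1] (faults so far: 6)
  step 9: ref 1 -> HIT, frames=[4,1] (faults so far: 6)
  step 10: ref 3 -> FAULT, evict 4, frames=[3,1] (faults so far: 7)
  step 11: ref 3 -> HIT, frames=[3,1] (faults so far: 7)
  LRU total faults: 7
--- Optimal ---
  step 0: ref 2 -> FAULT, frames=[2,-] (faults so far: 1)
  step 1: ref 4 -> FAULT, frames=[2,4] (faults so far: 2)
  step 2: ref 3 -> FAULT, evict 2, frames=[3,4] (faults so far: 3)
  step 3: ref 4 -> HIT, frames=[3,4] (faults so far: 3)
  step 4: ref 3 -> HIT, frames=[3,4] (faults so far: 3)
  step 5: ref 3 -> HIT, frames=[3,4] (faults so far: 3)
  step 6: ref 2 -> FAULT, evict 3, frames=[2,4] (faults so far: 4)
  step 7: ref 4 -> HIT, frames=[2,4] (faults so far: 4)
  step 8: ref 1 -> FAULT, evict 2, frames=[1,4] (faults so far: 5)
  step 9: ref 1 -> HIT, frames=[1,4] (faults so far: 5)
  step 10: ref 3 -> FAULT, evict 1, frames=[3,4] (faults so far: 6)
  step 11: ref 3 -> HIT, frames=[3,4] (faults so far: 6)
  Optimal total faults: 6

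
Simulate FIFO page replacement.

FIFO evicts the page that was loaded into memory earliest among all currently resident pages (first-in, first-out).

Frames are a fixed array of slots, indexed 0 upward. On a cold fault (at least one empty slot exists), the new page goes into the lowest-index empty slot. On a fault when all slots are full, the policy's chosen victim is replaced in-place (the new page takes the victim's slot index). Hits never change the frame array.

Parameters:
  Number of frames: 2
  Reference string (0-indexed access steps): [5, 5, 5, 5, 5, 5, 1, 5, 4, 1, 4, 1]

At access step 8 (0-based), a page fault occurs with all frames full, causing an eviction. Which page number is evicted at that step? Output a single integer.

Answer: 5

Derivation:
Step 0: ref 5 -> FAULT, frames=[5,-]
Step 1: ref 5 -> HIT, frames=[5,-]
Step 2: ref 5 -> HIT, frames=[5,-]
Step 3: ref 5 -> HIT, frames=[5,-]
Step 4: ref 5 -> HIT, frames=[5,-]
Step 5: ref 5 -> HIT, frames=[5,-]
Step 6: ref 1 -> FAULT, frames=[5,1]
Step 7: ref 5 -> HIT, frames=[5,1]
Step 8: ref 4 -> FAULT, evict 5, frames=[4,1]
At step 8: evicted page 5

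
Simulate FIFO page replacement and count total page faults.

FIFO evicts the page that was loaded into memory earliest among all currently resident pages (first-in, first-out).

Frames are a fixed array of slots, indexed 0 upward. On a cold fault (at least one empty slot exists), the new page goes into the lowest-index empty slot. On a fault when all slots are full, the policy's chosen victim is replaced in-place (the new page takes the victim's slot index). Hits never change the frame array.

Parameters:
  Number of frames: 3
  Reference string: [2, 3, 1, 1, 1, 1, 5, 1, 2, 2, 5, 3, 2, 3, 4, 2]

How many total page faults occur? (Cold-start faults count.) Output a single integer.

Step 0: ref 2 → FAULT, frames=[2,-,-]
Step 1: ref 3 → FAULT, frames=[2,3,-]
Step 2: ref 1 → FAULT, frames=[2,3,1]
Step 3: ref 1 → HIT, frames=[2,3,1]
Step 4: ref 1 → HIT, frames=[2,3,1]
Step 5: ref 1 → HIT, frames=[2,3,1]
Step 6: ref 5 → FAULT (evict 2), frames=[5,3,1]
Step 7: ref 1 → HIT, frames=[5,3,1]
Step 8: ref 2 → FAULT (evict 3), frames=[5,2,1]
Step 9: ref 2 → HIT, frames=[5,2,1]
Step 10: ref 5 → HIT, frames=[5,2,1]
Step 11: ref 3 → FAULT (evict 1), frames=[5,2,3]
Step 12: ref 2 → HIT, frames=[5,2,3]
Step 13: ref 3 → HIT, frames=[5,2,3]
Step 14: ref 4 → FAULT (evict 5), frames=[4,2,3]
Step 15: ref 2 → HIT, frames=[4,2,3]
Total faults: 7

Answer: 7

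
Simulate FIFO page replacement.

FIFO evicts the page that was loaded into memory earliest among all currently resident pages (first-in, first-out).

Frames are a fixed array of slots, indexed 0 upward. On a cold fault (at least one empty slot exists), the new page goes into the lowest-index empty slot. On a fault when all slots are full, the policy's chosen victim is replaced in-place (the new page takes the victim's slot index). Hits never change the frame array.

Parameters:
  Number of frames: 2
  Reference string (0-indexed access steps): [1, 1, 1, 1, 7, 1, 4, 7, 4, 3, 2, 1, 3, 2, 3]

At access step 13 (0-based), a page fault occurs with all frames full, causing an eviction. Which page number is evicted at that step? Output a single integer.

Step 0: ref 1 -> FAULT, frames=[1,-]
Step 1: ref 1 -> HIT, frames=[1,-]
Step 2: ref 1 -> HIT, frames=[1,-]
Step 3: ref 1 -> HIT, frames=[1,-]
Step 4: ref 7 -> FAULT, frames=[1,7]
Step 5: ref 1 -> HIT, frames=[1,7]
Step 6: ref 4 -> FAULT, evict 1, frames=[4,7]
Step 7: ref 7 -> HIT, frames=[4,7]
Step 8: ref 4 -> HIT, frames=[4,7]
Step 9: ref 3 -> FAULT, evict 7, frames=[4,3]
Step 10: ref 2 -> FAULT, evict 4, frames=[2,3]
Step 11: ref 1 -> FAULT, evict 3, frames=[2,1]
Step 12: ref 3 -> FAULT, evict 2, frames=[3,1]
Step 13: ref 2 -> FAULT, evict 1, frames=[3,2]
At step 13: evicted page 1

Answer: 1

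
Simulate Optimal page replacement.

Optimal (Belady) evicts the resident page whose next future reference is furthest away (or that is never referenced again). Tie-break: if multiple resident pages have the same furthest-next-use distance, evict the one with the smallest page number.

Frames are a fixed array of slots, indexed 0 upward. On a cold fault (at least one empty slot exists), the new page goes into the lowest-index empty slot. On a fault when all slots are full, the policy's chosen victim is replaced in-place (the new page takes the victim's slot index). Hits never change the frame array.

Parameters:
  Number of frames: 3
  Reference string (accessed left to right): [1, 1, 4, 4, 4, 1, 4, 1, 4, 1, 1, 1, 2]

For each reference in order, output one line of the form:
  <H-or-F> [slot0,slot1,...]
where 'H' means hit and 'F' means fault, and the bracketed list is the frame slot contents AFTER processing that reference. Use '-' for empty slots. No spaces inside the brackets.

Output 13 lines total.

F [1,-,-]
H [1,-,-]
F [1,4,-]
H [1,4,-]
H [1,4,-]
H [1,4,-]
H [1,4,-]
H [1,4,-]
H [1,4,-]
H [1,4,-]
H [1,4,-]
H [1,4,-]
F [1,4,2]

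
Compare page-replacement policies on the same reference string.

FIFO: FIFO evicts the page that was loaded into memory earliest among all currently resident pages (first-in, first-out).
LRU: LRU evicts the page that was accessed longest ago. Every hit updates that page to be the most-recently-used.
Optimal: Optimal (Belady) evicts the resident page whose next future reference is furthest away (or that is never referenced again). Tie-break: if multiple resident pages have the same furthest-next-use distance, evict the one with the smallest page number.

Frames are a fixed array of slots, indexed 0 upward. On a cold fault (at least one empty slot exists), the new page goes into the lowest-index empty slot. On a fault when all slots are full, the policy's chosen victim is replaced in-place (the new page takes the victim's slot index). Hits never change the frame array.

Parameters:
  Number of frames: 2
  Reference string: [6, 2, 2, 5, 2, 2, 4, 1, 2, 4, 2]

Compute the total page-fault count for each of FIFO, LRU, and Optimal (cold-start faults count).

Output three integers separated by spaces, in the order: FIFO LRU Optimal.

Answer: 7 7 6

Derivation:
--- FIFO ---
  step 0: ref 6 -> FAULT, frames=[6,-] (faults so far: 1)
  step 1: ref 2 -> FAULT, frames=[6,2] (faults so far: 2)
  step 2: ref 2 -> HIT, frames=[6,2] (faults so far: 2)
  step 3: ref 5 -> FAULT, evict 6, frames=[5,2] (faults so far: 3)
  step 4: ref 2 -> HIT, frames=[5,2] (faults so far: 3)
  step 5: ref 2 -> HIT, frames=[5,2] (faults so far: 3)
  step 6: ref 4 -> FAULT, evict 2, frames=[5,4] (faults so far: 4)
  step 7: ref 1 -> FAULT, evict 5, frames=[1,4] (faults so far: 5)
  step 8: ref 2 -> FAULT, evict 4, frames=[1,2] (faults so far: 6)
  step 9: ref 4 -> FAULT, evict 1, frames=[4,2] (faults so far: 7)
  step 10: ref 2 -> HIT, frames=[4,2] (faults so far: 7)
  FIFO total faults: 7
--- LRU ---
  step 0: ref 6 -> FAULT, frames=[6,-] (faults so far: 1)
  step 1: ref 2 -> FAULT, frames=[6,2] (faults so far: 2)
  step 2: ref 2 -> HIT, frames=[6,2] (faults so far: 2)
  step 3: ref 5 -> FAULT, evict 6, frames=[5,2] (faults so far: 3)
  step 4: ref 2 -> HIT, frames=[5,2] (faults so far: 3)
  step 5: ref 2 -> HIT, frames=[5,2] (faults so far: 3)
  step 6: ref 4 -> FAULT, evict 5, frames=[4,2] (faults so far: 4)
  step 7: ref 1 -> FAULT, evict 2, frames=[4,1] (faults so far: 5)
  step 8: ref 2 -> FAULT, evict 4, frames=[2,1] (faults so far: 6)
  step 9: ref 4 -> FAULT, evict 1, frames=[2,4] (faults so far: 7)
  step 10: ref 2 -> HIT, frames=[2,4] (faults so far: 7)
  LRU total faults: 7
--- Optimal ---
  step 0: ref 6 -> FAULT, frames=[6,-] (faults so far: 1)
  step 1: ref 2 -> FAULT, frames=[6,2] (faults so far: 2)
  step 2: ref 2 -> HIT, frames=[6,2] (faults so far: 2)
  step 3: ref 5 -> FAULT, evict 6, frames=[5,2] (faults so far: 3)
  step 4: ref 2 -> HIT, frames=[5,2] (faults so far: 3)
  step 5: ref 2 -> HIT, frames=[5,2] (faults so far: 3)
  step 6: ref 4 -> FAULT, evict 5, frames=[4,2] (faults so far: 4)
  step 7: ref 1 -> FAULT, evict 4, frames=[1,2] (faults so far: 5)
  step 8: ref 2 -> HIT, frames=[1,2] (faults so far: 5)
  step 9: ref 4 -> FAULT, evict 1, frames=[4,2] (faults so far: 6)
  step 10: ref 2 -> HIT, frames=[4,2] (faults so far: 6)
  Optimal total faults: 6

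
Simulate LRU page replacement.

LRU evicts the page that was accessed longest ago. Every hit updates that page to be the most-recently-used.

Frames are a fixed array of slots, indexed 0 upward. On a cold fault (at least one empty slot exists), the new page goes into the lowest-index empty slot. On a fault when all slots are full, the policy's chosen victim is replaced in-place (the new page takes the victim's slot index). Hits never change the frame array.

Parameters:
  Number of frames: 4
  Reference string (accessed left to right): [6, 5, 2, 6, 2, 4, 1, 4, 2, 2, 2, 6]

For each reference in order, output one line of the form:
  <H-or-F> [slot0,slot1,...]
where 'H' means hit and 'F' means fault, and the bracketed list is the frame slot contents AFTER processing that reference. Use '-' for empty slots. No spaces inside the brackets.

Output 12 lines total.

F [6,-,-,-]
F [6,5,-,-]
F [6,5,2,-]
H [6,5,2,-]
H [6,5,2,-]
F [6,5,2,4]
F [6,1,2,4]
H [6,1,2,4]
H [6,1,2,4]
H [6,1,2,4]
H [6,1,2,4]
H [6,1,2,4]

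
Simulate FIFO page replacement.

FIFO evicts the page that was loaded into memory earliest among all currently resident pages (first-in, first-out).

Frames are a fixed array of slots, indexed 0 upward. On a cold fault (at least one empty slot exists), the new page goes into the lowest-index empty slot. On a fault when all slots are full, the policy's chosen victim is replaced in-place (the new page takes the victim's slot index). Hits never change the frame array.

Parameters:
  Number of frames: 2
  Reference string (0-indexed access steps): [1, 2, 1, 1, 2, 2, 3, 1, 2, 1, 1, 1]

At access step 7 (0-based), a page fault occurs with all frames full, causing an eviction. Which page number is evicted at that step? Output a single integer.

Answer: 2

Derivation:
Step 0: ref 1 -> FAULT, frames=[1,-]
Step 1: ref 2 -> FAULT, frames=[1,2]
Step 2: ref 1 -> HIT, frames=[1,2]
Step 3: ref 1 -> HIT, frames=[1,2]
Step 4: ref 2 -> HIT, frames=[1,2]
Step 5: ref 2 -> HIT, frames=[1,2]
Step 6: ref 3 -> FAULT, evict 1, frames=[3,2]
Step 7: ref 1 -> FAULT, evict 2, frames=[3,1]
At step 7: evicted page 2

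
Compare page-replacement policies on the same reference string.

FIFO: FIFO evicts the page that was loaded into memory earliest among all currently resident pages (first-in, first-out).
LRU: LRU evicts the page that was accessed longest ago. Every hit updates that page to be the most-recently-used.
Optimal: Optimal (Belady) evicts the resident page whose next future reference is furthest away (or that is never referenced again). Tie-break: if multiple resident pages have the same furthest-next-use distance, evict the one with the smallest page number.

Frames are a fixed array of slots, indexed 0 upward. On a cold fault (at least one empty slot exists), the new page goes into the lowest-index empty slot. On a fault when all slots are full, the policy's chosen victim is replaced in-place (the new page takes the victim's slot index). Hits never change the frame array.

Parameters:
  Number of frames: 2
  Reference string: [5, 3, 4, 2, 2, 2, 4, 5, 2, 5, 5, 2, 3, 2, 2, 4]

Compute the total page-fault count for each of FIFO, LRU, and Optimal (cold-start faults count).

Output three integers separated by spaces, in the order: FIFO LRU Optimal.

Answer: 8 8 7

Derivation:
--- FIFO ---
  step 0: ref 5 -> FAULT, frames=[5,-] (faults so far: 1)
  step 1: ref 3 -> FAULT, frames=[5,3] (faults so far: 2)
  step 2: ref 4 -> FAULT, evict 5, frames=[4,3] (faults so far: 3)
  step 3: ref 2 -> FAULT, evict 3, frames=[4,2] (faults so far: 4)
  step 4: ref 2 -> HIT, frames=[4,2] (faults so far: 4)
  step 5: ref 2 -> HIT, frames=[4,2] (faults so far: 4)
  step 6: ref 4 -> HIT, frames=[4,2] (faults so far: 4)
  step 7: ref 5 -> FAULT, evict 4, frames=[5,2] (faults so far: 5)
  step 8: ref 2 -> HIT, frames=[5,2] (faults so far: 5)
  step 9: ref 5 -> HIT, frames=[5,2] (faults so far: 5)
  step 10: ref 5 -> HIT, frames=[5,2] (faults so far: 5)
  step 11: ref 2 -> HIT, frames=[5,2] (faults so far: 5)
  step 12: ref 3 -> FAULT, evict 2, frames=[5,3] (faults so far: 6)
  step 13: ref 2 -> FAULT, evict 5, frames=[2,3] (faults so far: 7)
  step 14: ref 2 -> HIT, frames=[2,3] (faults so far: 7)
  step 15: ref 4 -> FAULT, evict 3, frames=[2,4] (faults so far: 8)
  FIFO total faults: 8
--- LRU ---
  step 0: ref 5 -> FAULT, frames=[5,-] (faults so far: 1)
  step 1: ref 3 -> FAULT, frames=[5,3] (faults so far: 2)
  step 2: ref 4 -> FAULT, evict 5, frames=[4,3] (faults so far: 3)
  step 3: ref 2 -> FAULT, evict 3, frames=[4,2] (faults so far: 4)
  step 4: ref 2 -> HIT, frames=[4,2] (faults so far: 4)
  step 5: ref 2 -> HIT, frames=[4,2] (faults so far: 4)
  step 6: ref 4 -> HIT, frames=[4,2] (faults so far: 4)
  step 7: ref 5 -> FAULT, evict 2, frames=[4,5] (faults so far: 5)
  step 8: ref 2 -> FAULT, evict 4, frames=[2,5] (faults so far: 6)
  step 9: ref 5 -> HIT, frames=[2,5] (faults so far: 6)
  step 10: ref 5 -> HIT, frames=[2,5] (faults so far: 6)
  step 11: ref 2 -> HIT, frames=[2,5] (faults so far: 6)
  step 12: ref 3 -> FAULT, evict 5, frames=[2,3] (faults so far: 7)
  step 13: ref 2 -> HIT, frames=[2,3] (faults so far: 7)
  step 14: ref 2 -> HIT, frames=[2,3] (faults so far: 7)
  step 15: ref 4 -> FAULT, evict 3, frames=[2,4] (faults so far: 8)
  LRU total faults: 8
--- Optimal ---
  step 0: ref 5 -> FAULT, frames=[5,-] (faults so far: 1)
  step 1: ref 3 -> FAULT, frames=[5,3] (faults so far: 2)
  step 2: ref 4 -> FAULT, evict 3, frames=[5,4] (faults so far: 3)
  step 3: ref 2 -> FAULT, evict 5, frames=[2,4] (faults so far: 4)
  step 4: ref 2 -> HIT, frames=[2,4] (faults so far: 4)
  step 5: ref 2 -> HIT, frames=[2,4] (faults so far: 4)
  step 6: ref 4 -> HIT, frames=[2,4] (faults so far: 4)
  step 7: ref 5 -> FAULT, evict 4, frames=[2,5] (faults so far: 5)
  step 8: ref 2 -> HIT, frames=[2,5] (faults so far: 5)
  step 9: ref 5 -> HIT, frames=[2,5] (faults so far: 5)
  step 10: ref 5 -> HIT, frames=[2,5] (faults so far: 5)
  step 11: ref 2 -> HIT, frames=[2,5] (faults so far: 5)
  step 12: ref 3 -> FAULT, evict 5, frames=[2,3] (faults so far: 6)
  step 13: ref 2 -> HIT, frames=[2,3] (faults so far: 6)
  step 14: ref 2 -> HIT, frames=[2,3] (faults so far: 6)
  step 15: ref 4 -> FAULT, evict 2, frames=[4,3] (faults so far: 7)
  Optimal total faults: 7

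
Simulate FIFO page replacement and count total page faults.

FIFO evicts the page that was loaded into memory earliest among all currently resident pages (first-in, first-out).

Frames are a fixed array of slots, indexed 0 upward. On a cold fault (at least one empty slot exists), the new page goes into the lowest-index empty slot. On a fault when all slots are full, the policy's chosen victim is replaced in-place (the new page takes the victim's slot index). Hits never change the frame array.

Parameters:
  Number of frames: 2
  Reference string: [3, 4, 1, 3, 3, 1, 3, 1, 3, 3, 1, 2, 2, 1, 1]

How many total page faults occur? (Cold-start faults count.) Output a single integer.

Step 0: ref 3 → FAULT, frames=[3,-]
Step 1: ref 4 → FAULT, frames=[3,4]
Step 2: ref 1 → FAULT (evict 3), frames=[1,4]
Step 3: ref 3 → FAULT (evict 4), frames=[1,3]
Step 4: ref 3 → HIT, frames=[1,3]
Step 5: ref 1 → HIT, frames=[1,3]
Step 6: ref 3 → HIT, frames=[1,3]
Step 7: ref 1 → HIT, frames=[1,3]
Step 8: ref 3 → HIT, frames=[1,3]
Step 9: ref 3 → HIT, frames=[1,3]
Step 10: ref 1 → HIT, frames=[1,3]
Step 11: ref 2 → FAULT (evict 1), frames=[2,3]
Step 12: ref 2 → HIT, frames=[2,3]
Step 13: ref 1 → FAULT (evict 3), frames=[2,1]
Step 14: ref 1 → HIT, frames=[2,1]
Total faults: 6

Answer: 6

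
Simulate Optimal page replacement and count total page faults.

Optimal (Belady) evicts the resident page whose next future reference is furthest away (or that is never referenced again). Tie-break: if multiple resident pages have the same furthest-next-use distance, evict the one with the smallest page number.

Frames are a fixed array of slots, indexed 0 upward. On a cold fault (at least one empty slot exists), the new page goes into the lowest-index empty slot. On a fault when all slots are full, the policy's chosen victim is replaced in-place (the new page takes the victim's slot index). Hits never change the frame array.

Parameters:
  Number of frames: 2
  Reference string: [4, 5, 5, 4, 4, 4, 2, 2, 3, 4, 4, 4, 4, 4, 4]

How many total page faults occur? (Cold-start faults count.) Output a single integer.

Answer: 4

Derivation:
Step 0: ref 4 → FAULT, frames=[4,-]
Step 1: ref 5 → FAULT, frames=[4,5]
Step 2: ref 5 → HIT, frames=[4,5]
Step 3: ref 4 → HIT, frames=[4,5]
Step 4: ref 4 → HIT, frames=[4,5]
Step 5: ref 4 → HIT, frames=[4,5]
Step 6: ref 2 → FAULT (evict 5), frames=[4,2]
Step 7: ref 2 → HIT, frames=[4,2]
Step 8: ref 3 → FAULT (evict 2), frames=[4,3]
Step 9: ref 4 → HIT, frames=[4,3]
Step 10: ref 4 → HIT, frames=[4,3]
Step 11: ref 4 → HIT, frames=[4,3]
Step 12: ref 4 → HIT, frames=[4,3]
Step 13: ref 4 → HIT, frames=[4,3]
Step 14: ref 4 → HIT, frames=[4,3]
Total faults: 4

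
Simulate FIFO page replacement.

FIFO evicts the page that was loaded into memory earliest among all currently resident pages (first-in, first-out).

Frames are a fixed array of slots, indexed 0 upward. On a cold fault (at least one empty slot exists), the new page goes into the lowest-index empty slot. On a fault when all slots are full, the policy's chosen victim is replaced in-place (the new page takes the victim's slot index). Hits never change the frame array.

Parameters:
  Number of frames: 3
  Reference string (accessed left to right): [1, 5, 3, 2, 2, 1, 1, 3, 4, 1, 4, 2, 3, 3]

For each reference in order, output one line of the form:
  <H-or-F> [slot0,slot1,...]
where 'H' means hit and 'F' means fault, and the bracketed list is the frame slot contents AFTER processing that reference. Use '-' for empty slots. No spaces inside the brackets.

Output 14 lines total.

F [1,-,-]
F [1,5,-]
F [1,5,3]
F [2,5,3]
H [2,5,3]
F [2,1,3]
H [2,1,3]
H [2,1,3]
F [2,1,4]
H [2,1,4]
H [2,1,4]
H [2,1,4]
F [3,1,4]
H [3,1,4]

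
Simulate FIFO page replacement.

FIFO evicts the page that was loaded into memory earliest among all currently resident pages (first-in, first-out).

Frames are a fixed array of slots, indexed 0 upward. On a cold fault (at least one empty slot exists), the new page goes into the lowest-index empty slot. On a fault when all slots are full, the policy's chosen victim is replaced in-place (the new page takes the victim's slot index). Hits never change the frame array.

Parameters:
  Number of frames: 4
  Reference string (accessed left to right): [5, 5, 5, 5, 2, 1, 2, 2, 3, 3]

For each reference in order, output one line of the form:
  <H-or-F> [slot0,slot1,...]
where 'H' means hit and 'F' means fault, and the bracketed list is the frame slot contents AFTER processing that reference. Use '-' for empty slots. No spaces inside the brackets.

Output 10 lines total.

F [5,-,-,-]
H [5,-,-,-]
H [5,-,-,-]
H [5,-,-,-]
F [5,2,-,-]
F [5,2,1,-]
H [5,2,1,-]
H [5,2,1,-]
F [5,2,1,3]
H [5,2,1,3]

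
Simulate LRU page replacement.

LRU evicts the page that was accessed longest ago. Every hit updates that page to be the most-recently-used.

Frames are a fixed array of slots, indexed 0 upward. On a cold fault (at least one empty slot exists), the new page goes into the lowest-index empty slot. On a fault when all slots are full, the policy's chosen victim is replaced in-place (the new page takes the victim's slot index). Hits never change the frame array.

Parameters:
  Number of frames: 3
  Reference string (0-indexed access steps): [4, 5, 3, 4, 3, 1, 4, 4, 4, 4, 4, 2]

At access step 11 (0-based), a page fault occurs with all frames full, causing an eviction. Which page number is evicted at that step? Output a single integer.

Step 0: ref 4 -> FAULT, frames=[4,-,-]
Step 1: ref 5 -> FAULT, frames=[4,5,-]
Step 2: ref 3 -> FAULT, frames=[4,5,3]
Step 3: ref 4 -> HIT, frames=[4,5,3]
Step 4: ref 3 -> HIT, frames=[4,5,3]
Step 5: ref 1 -> FAULT, evict 5, frames=[4,1,3]
Step 6: ref 4 -> HIT, frames=[4,1,3]
Step 7: ref 4 -> HIT, frames=[4,1,3]
Step 8: ref 4 -> HIT, frames=[4,1,3]
Step 9: ref 4 -> HIT, frames=[4,1,3]
Step 10: ref 4 -> HIT, frames=[4,1,3]
Step 11: ref 2 -> FAULT, evict 3, frames=[4,1,2]
At step 11: evicted page 3

Answer: 3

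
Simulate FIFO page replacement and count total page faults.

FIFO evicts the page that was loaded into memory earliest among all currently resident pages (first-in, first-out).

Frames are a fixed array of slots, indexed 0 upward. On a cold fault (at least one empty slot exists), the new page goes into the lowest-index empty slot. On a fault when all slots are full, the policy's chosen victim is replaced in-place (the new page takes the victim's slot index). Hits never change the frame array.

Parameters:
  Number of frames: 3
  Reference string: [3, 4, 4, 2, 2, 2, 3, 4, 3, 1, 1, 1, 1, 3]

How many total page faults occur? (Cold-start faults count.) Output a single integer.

Answer: 5

Derivation:
Step 0: ref 3 → FAULT, frames=[3,-,-]
Step 1: ref 4 → FAULT, frames=[3,4,-]
Step 2: ref 4 → HIT, frames=[3,4,-]
Step 3: ref 2 → FAULT, frames=[3,4,2]
Step 4: ref 2 → HIT, frames=[3,4,2]
Step 5: ref 2 → HIT, frames=[3,4,2]
Step 6: ref 3 → HIT, frames=[3,4,2]
Step 7: ref 4 → HIT, frames=[3,4,2]
Step 8: ref 3 → HIT, frames=[3,4,2]
Step 9: ref 1 → FAULT (evict 3), frames=[1,4,2]
Step 10: ref 1 → HIT, frames=[1,4,2]
Step 11: ref 1 → HIT, frames=[1,4,2]
Step 12: ref 1 → HIT, frames=[1,4,2]
Step 13: ref 3 → FAULT (evict 4), frames=[1,3,2]
Total faults: 5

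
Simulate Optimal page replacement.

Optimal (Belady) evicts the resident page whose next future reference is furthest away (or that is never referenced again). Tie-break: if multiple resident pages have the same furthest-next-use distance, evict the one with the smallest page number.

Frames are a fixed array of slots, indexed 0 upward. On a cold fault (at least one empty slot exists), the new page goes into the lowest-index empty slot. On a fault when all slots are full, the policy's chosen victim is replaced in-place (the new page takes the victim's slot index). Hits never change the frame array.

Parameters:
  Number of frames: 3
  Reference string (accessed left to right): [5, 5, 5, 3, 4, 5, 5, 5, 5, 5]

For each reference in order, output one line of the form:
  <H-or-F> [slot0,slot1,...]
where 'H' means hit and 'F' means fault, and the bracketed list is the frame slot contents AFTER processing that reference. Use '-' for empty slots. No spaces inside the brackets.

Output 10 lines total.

F [5,-,-]
H [5,-,-]
H [5,-,-]
F [5,3,-]
F [5,3,4]
H [5,3,4]
H [5,3,4]
H [5,3,4]
H [5,3,4]
H [5,3,4]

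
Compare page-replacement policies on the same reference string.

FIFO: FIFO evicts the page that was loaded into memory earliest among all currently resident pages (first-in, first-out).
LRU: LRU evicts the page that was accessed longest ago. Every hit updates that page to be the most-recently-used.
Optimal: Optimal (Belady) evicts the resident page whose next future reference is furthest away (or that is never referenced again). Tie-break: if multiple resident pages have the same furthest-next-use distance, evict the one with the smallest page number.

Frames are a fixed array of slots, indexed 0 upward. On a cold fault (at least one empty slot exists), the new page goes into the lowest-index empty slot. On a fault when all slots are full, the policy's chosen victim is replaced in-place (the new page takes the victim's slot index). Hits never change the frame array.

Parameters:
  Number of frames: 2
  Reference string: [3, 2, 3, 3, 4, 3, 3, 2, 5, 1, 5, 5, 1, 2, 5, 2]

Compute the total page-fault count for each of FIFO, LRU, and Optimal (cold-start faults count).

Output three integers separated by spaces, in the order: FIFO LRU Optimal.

--- FIFO ---
  step 0: ref 3 -> FAULT, frames=[3,-] (faults so far: 1)
  step 1: ref 2 -> FAULT, frames=[3,2] (faults so far: 2)
  step 2: ref 3 -> HIT, frames=[3,2] (faults so far: 2)
  step 3: ref 3 -> HIT, frames=[3,2] (faults so far: 2)
  step 4: ref 4 -> FAULT, evict 3, frames=[4,2] (faults so far: 3)
  step 5: ref 3 -> FAULT, evict 2, frames=[4,3] (faults so far: 4)
  step 6: ref 3 -> HIT, frames=[4,3] (faults so far: 4)
  step 7: ref 2 -> FAULT, evict 4, frames=[2,3] (faults so far: 5)
  step 8: ref 5 -> FAULT, evict 3, frames=[2,5] (faults so far: 6)
  step 9: ref 1 -> FAULT, evict 2, frames=[1,5] (faults so far: 7)
  step 10: ref 5 -> HIT, frames=[1,5] (faults so far: 7)
  step 11: ref 5 -> HIT, frames=[1,5] (faults so far: 7)
  step 12: ref 1 -> HIT, frames=[1,5] (faults so far: 7)
  step 13: ref 2 -> FAULT, evict 5, frames=[1,2] (faults so far: 8)
  step 14: ref 5 -> FAULT, evict 1, frames=[5,2] (faults so far: 9)
  step 15: ref 2 -> HIT, frames=[5,2] (faults so far: 9)
  FIFO total faults: 9
--- LRU ---
  step 0: ref 3 -> FAULT, frames=[3,-] (faults so far: 1)
  step 1: ref 2 -> FAULT, frames=[3,2] (faults so far: 2)
  step 2: ref 3 -> HIT, frames=[3,2] (faults so far: 2)
  step 3: ref 3 -> HIT, frames=[3,2] (faults so far: 2)
  step 4: ref 4 -> FAULT, evict 2, frames=[3,4] (faults so far: 3)
  step 5: ref 3 -> HIT, frames=[3,4] (faults so far: 3)
  step 6: ref 3 -> HIT, frames=[3,4] (faults so far: 3)
  step 7: ref 2 -> FAULT, evict 4, frames=[3,2] (faults so far: 4)
  step 8: ref 5 -> FAULT, evict 3, frames=[5,2] (faults so far: 5)
  step 9: ref 1 -> FAULT, evict 2, frames=[5,1] (faults so far: 6)
  step 10: ref 5 -> HIT, frames=[5,1] (faults so far: 6)
  step 11: ref 5 -> HIT, frames=[5,1] (faults so far: 6)
  step 12: ref 1 -> HIT, frames=[5,1] (faults so far: 6)
  step 13: ref 2 -> FAULT, evict 5, frames=[2,1] (faults so far: 7)
  step 14: ref 5 -> FAULT, evict 1, frames=[2,5] (faults so far: 8)
  step 15: ref 2 -> HIT, frames=[2,5] (faults so far: 8)
  LRU total faults: 8
--- Optimal ---
  step 0: ref 3 -> FAULT, frames=[3,-] (faults so far: 1)
  step 1: ref 2 -> FAULT, frames=[3,2] (faults so far: 2)
  step 2: ref 3 -> HIT, frames=[3,2] (faults so far: 2)
  step 3: ref 3 -> HIT, frames=[3,2] (faults so far: 2)
  step 4: ref 4 -> FAULT, evict 2, frames=[3,4] (faults so far: 3)
  step 5: ref 3 -> HIT, frames=[3,4] (faults so far: 3)
  step 6: ref 3 -> HIT, frames=[3,4] (faults so far: 3)
  step 7: ref 2 -> FAULT, evict 3, frames=[2,4] (faults so far: 4)
  step 8: ref 5 -> FAULT, evict 4, frames=[2,5] (faults so far: 5)
  step 9: ref 1 -> FAULT, evict 2, frames=[1,5] (faults so far: 6)
  step 10: ref 5 -> HIT, frames=[1,5] (faults so far: 6)
  step 11: ref 5 -> HIT, frames=[1,5] (faults so far: 6)
  step 12: ref 1 -> HIT, frames=[1,5] (faults so far: 6)
  step 13: ref 2 -> FAULT, evict 1, frames=[2,5] (faults so far: 7)
  step 14: ref 5 -> HIT, frames=[2,5] (faults so far: 7)
  step 15: ref 2 -> HIT, frames=[2,5] (faults so far: 7)
  Optimal total faults: 7

Answer: 9 8 7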